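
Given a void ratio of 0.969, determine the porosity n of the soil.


Using the relation n = e / (1 + e)
n = 0.969 / (1 + 0.969)
n = 0.969 / 1.969
n = 0.4921


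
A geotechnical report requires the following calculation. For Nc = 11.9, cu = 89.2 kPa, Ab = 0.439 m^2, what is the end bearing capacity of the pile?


Using Qb = Nc * cu * Ab
Qb = 11.9 * 89.2 * 0.439
Qb = 465.99 kN


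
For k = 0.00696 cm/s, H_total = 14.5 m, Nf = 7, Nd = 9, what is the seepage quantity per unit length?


Result: 0.0007849 m^3/s per m

Derivation:
Convert k to m/s for unit consistency with H:
k = 0.00696 cm/s = 0.00696 / 100 m/s = 6.96e-05 m/s
Using q = k * H * Nf / Nd
Nf / Nd = 7 / 9 = 0.7778
q = 6.96e-05 * 14.5 * 0.7778
q = 0.0007849 m^3/s per m


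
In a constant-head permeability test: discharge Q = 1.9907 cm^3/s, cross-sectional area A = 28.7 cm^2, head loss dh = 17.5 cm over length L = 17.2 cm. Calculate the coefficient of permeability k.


Result: 0.068173 cm/s

Derivation:
Compute hydraulic gradient:
i = dh / L = 17.5 / 17.2 = 1.01744
Then apply Darcy's law:
k = Q / (A * i)
k = 1.9907 / (28.7 * 1.01744)
k = 1.9907 / 29.2006
k = 0.068173 cm/s


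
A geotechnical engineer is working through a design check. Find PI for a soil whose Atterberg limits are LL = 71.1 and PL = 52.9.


Result: 18.2

Derivation:
Using PI = LL - PL
PI = 71.1 - 52.9
PI = 18.2


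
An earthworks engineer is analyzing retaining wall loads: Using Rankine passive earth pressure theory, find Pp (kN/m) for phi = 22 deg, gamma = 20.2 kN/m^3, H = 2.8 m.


Result: 174.05 kN/m

Derivation:
Compute passive earth pressure coefficient:
Kp = tan^2(45 + phi/2) = tan^2(56.0) = 2.197987
Compute passive force:
Pp = 0.5 * Kp * gamma * H^2
Pp = 0.5 * 2.197987 * 20.2 * 2.8^2
Pp = 174.05 kN/m


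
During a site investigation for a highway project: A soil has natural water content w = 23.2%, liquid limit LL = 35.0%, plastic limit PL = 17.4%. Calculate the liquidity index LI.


First compute the plasticity index:
PI = LL - PL = 35.0 - 17.4 = 17.6
Then compute the liquidity index:
LI = (w - PL) / PI
LI = (23.2 - 17.4) / 17.6
LI = 0.33


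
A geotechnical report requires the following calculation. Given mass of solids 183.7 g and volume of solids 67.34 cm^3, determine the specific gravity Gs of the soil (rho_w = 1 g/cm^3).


Result: 2.728

Derivation:
Using Gs = m_s / (V_s * rho_w)
Since rho_w = 1 g/cm^3:
Gs = 183.7 / 67.34
Gs = 2.728


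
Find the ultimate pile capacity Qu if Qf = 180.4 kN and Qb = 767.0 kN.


Using Qu = Qf + Qb
Qu = 180.4 + 767.0
Qu = 947.4 kN


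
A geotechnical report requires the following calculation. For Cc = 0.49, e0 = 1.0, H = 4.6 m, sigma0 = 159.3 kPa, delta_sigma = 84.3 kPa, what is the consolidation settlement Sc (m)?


Result: 0.2079 m

Derivation:
Using Sc = Cc * H / (1 + e0) * log10((sigma0 + delta_sigma) / sigma0)
Stress ratio = (159.3 + 84.3) / 159.3 = 1.52919
log10(1.52919) = 0.184462
Cc * H / (1 + e0) = 0.49 * 4.6 / (1 + 1.0) = 1.127
Sc = 1.127 * 0.184462
Sc = 0.2079 m


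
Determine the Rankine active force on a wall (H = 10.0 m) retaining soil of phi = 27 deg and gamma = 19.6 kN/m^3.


Compute active earth pressure coefficient:
Ka = tan^2(45 - phi/2) = tan^2(31.5) = 0.375525
Compute active force:
Pa = 0.5 * Ka * gamma * H^2
Pa = 0.5 * 0.375525 * 19.6 * 10.0^2
Pa = 368.01 kN/m


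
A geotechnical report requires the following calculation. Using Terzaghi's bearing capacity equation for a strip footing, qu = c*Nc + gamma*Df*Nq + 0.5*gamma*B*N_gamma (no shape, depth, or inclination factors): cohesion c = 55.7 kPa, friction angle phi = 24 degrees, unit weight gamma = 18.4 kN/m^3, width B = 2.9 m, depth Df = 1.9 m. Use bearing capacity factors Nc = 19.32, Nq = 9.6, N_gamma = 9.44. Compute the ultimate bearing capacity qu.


Compute qu = c*Nc + gamma*Df*Nq + 0.5*gamma*B*N_gamma
Term 1: 55.7 * 19.32 = 1076.124
Term 2: 18.4 * 1.9 * 9.6 = 335.616
Term 3: 0.5 * 18.4 * 2.9 * 9.44 = 251.8592
qu = 1076.124 + 335.616 + 251.8592
qu = 1663.6 kPa


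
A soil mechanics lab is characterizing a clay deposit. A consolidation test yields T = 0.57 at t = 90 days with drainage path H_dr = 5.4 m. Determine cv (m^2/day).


Using cv = T * H_dr^2 / t
H_dr^2 = 5.4^2 = 29.16
cv = 0.57 * 29.16 / 90
cv = 0.18468 m^2/day


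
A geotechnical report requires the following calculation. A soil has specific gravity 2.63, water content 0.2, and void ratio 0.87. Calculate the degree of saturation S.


Using S = Gs * w / e
S = 2.63 * 0.2 / 0.87
S = 0.6046


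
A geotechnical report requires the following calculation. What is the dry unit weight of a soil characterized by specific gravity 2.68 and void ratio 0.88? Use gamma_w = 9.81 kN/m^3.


Using gamma_d = Gs * gamma_w / (1 + e)
gamma_d = 2.68 * 9.81 / (1 + 0.88)
gamma_d = 2.68 * 9.81 / 1.88
gamma_d = 13.984 kN/m^3


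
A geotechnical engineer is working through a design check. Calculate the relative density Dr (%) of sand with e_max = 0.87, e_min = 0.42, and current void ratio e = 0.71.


Using Dr = (e_max - e) / (e_max - e_min) * 100
e_max - e = 0.87 - 0.71 = 0.16
e_max - e_min = 0.87 - 0.42 = 0.45
Dr = 0.16 / 0.45 * 100
Dr = 35.56 %


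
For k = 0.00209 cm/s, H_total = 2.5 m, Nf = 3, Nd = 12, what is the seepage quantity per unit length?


Convert k to m/s for unit consistency with H:
k = 0.00209 cm/s = 0.00209 / 100 m/s = 2.09e-05 m/s
Using q = k * H * Nf / Nd
Nf / Nd = 3 / 12 = 0.25
q = 2.09e-05 * 2.5 * 0.25
q = 1.306e-05 m^3/s per m


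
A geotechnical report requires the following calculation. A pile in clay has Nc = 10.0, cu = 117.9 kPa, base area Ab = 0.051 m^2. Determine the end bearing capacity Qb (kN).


Using Qb = Nc * cu * Ab
Qb = 10.0 * 117.9 * 0.051
Qb = 60.13 kN


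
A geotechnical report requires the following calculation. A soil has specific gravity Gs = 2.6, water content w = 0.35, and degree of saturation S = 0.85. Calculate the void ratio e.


Result: 1.0706

Derivation:
Using the relation e = Gs * w / S
e = 2.6 * 0.35 / 0.85
e = 1.0706


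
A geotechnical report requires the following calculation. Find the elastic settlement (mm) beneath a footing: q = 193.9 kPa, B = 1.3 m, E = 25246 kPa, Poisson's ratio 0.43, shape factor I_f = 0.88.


Using Se = q * B * (1 - nu^2) * I_f / E
1 - nu^2 = 1 - 0.43^2 = 0.8151
Se = 193.9 * 1.3 * 0.8151 * 0.88 / 25246
Se = 0.007162 m
Convert to mm: Se = 0.007162 * 1000 = 7.162 mm


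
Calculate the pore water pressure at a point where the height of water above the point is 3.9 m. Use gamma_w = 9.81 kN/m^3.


Result: 38.26 kPa

Derivation:
Using u = gamma_w * h_w
u = 9.81 * 3.9
u = 38.26 kPa


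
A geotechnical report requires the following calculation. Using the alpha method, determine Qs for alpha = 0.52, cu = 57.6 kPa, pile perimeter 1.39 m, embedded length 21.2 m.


Result: 882.63 kN

Derivation:
Using Qs = alpha * cu * perimeter * L
Qs = 0.52 * 57.6 * 1.39 * 21.2
Qs = 882.63 kN


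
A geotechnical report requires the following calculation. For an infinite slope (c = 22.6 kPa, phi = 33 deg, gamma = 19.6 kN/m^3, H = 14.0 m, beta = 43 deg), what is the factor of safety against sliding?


Result: 0.862

Derivation:
Using Fs = c / (gamma*H*sin(beta)*cos(beta)) + tan(phi)/tan(beta)
Cohesion contribution = 22.6 / (19.6*14.0*sin(43)*cos(43))
Cohesion contribution = 0.165125
Friction contribution = tan(33)/tan(43) = 0.696404
Fs = 0.165125 + 0.696404
Fs = 0.862


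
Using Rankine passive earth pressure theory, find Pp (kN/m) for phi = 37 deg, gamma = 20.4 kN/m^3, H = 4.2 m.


Compute passive earth pressure coefficient:
Kp = tan^2(45 + phi/2) = tan^2(63.5) = 4.022791
Compute passive force:
Pp = 0.5 * Kp * gamma * H^2
Pp = 0.5 * 4.022791 * 20.4 * 4.2^2
Pp = 723.81 kN/m


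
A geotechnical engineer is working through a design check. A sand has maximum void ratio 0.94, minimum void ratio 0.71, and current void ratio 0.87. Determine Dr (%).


Using Dr = (e_max - e) / (e_max - e_min) * 100
e_max - e = 0.94 - 0.87 = 0.07
e_max - e_min = 0.94 - 0.71 = 0.23
Dr = 0.07 / 0.23 * 100
Dr = 30.43 %


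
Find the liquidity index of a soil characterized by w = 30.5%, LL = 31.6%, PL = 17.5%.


First compute the plasticity index:
PI = LL - PL = 31.6 - 17.5 = 14.1
Then compute the liquidity index:
LI = (w - PL) / PI
LI = (30.5 - 17.5) / 14.1
LI = 0.922


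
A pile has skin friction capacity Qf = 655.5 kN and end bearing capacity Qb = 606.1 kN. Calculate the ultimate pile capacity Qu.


Result: 1261.6 kN

Derivation:
Using Qu = Qf + Qb
Qu = 655.5 + 606.1
Qu = 1261.6 kN


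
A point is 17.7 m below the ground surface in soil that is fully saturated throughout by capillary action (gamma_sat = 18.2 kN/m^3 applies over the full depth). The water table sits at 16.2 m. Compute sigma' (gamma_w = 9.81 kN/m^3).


Result: 307.43 kPa

Derivation:
Total stress = gamma_sat * depth
sigma = 18.2 * 17.7 = 322.14 kPa
Pore water pressure u = gamma_w * (depth - d_wt)
u = 9.81 * (17.7 - 16.2) = 14.715 kPa
Effective stress = sigma - u
sigma' = 322.14 - 14.715 = 307.43 kPa


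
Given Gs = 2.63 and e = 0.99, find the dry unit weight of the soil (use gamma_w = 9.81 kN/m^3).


Result: 12.965 kN/m^3

Derivation:
Using gamma_d = Gs * gamma_w / (1 + e)
gamma_d = 2.63 * 9.81 / (1 + 0.99)
gamma_d = 2.63 * 9.81 / 1.99
gamma_d = 12.965 kN/m^3


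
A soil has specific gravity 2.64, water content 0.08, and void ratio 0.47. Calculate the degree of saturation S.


Using S = Gs * w / e
S = 2.64 * 0.08 / 0.47
S = 0.4494


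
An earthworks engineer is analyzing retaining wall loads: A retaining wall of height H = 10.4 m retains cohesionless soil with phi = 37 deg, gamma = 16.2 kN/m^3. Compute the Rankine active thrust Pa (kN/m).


Compute active earth pressure coefficient:
Ka = tan^2(45 - phi/2) = tan^2(26.5) = 0.248584
Compute active force:
Pa = 0.5 * Ka * gamma * H^2
Pa = 0.5 * 0.248584 * 16.2 * 10.4^2
Pa = 217.78 kN/m


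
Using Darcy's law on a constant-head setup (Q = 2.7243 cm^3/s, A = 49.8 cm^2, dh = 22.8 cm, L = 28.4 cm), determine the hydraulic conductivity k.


Result: 0.068141 cm/s

Derivation:
Compute hydraulic gradient:
i = dh / L = 22.8 / 28.4 = 0.802817
Then apply Darcy's law:
k = Q / (A * i)
k = 2.7243 / (49.8 * 0.802817)
k = 2.7243 / 39.9803
k = 0.068141 cm/s


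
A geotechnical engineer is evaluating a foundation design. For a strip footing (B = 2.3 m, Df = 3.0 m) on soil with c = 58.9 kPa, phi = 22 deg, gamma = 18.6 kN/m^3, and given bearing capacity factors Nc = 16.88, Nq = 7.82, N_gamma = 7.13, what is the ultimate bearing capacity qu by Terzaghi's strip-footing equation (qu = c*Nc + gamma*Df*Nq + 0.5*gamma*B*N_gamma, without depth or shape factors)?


Result: 1583.1 kPa

Derivation:
Compute qu = c*Nc + gamma*Df*Nq + 0.5*gamma*B*N_gamma
Term 1: 58.9 * 16.88 = 994.232
Term 2: 18.6 * 3.0 * 7.82 = 436.356
Term 3: 0.5 * 18.6 * 2.3 * 7.13 = 152.5107
qu = 994.232 + 436.356 + 152.5107
qu = 1583.1 kPa


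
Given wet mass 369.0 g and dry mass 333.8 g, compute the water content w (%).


Result: 10.55 %

Derivation:
Using w = (m_wet - m_dry) / m_dry * 100
m_wet - m_dry = 369.0 - 333.8 = 35.2 g
w = 35.2 / 333.8 * 100
w = 10.55 %


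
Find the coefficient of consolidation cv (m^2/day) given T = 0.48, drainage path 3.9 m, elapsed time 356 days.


Using cv = T * H_dr^2 / t
H_dr^2 = 3.9^2 = 15.21
cv = 0.48 * 15.21 / 356
cv = 0.02051 m^2/day


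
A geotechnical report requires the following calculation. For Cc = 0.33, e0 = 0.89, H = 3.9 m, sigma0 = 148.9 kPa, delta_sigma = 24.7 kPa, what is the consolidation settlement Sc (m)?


Using Sc = Cc * H / (1 + e0) * log10((sigma0 + delta_sigma) / sigma0)
Stress ratio = (148.9 + 24.7) / 148.9 = 1.16588
log10(1.16588) = 0.066655
Cc * H / (1 + e0) = 0.33 * 3.9 / (1 + 0.89) = 0.680952
Sc = 0.680952 * 0.066655
Sc = 0.0454 m


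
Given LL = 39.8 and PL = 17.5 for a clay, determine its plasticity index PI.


Using PI = LL - PL
PI = 39.8 - 17.5
PI = 22.3


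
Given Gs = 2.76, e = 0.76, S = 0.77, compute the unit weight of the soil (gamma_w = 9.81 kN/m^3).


Using gamma = gamma_w * (Gs + S*e) / (1 + e)
Numerator: Gs + S*e = 2.76 + 0.77*0.76 = 3.3452
Denominator: 1 + e = 1 + 0.76 = 1.76
gamma = 9.81 * 3.3452 / 1.76
gamma = 18.646 kN/m^3


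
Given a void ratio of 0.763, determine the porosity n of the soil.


Result: 0.4328

Derivation:
Using the relation n = e / (1 + e)
n = 0.763 / (1 + 0.763)
n = 0.763 / 1.763
n = 0.4328


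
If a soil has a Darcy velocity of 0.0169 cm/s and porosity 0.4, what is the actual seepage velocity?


Using v_s = v_d / n
v_s = 0.0169 / 0.4
v_s = 0.04225 cm/s


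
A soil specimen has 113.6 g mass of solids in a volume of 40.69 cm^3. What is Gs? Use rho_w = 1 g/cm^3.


Result: 2.792

Derivation:
Using Gs = m_s / (V_s * rho_w)
Since rho_w = 1 g/cm^3:
Gs = 113.6 / 40.69
Gs = 2.792


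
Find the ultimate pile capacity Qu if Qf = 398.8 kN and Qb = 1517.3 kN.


Result: 1916.1 kN

Derivation:
Using Qu = Qf + Qb
Qu = 398.8 + 1517.3
Qu = 1916.1 kN


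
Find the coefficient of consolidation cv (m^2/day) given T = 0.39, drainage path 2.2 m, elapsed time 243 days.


Using cv = T * H_dr^2 / t
H_dr^2 = 2.2^2 = 4.84
cv = 0.39 * 4.84 / 243
cv = 0.00777 m^2/day


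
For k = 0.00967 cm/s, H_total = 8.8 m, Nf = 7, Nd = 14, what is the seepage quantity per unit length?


Convert k to m/s for unit consistency with H:
k = 0.00967 cm/s = 0.00967 / 100 m/s = 9.67e-05 m/s
Using q = k * H * Nf / Nd
Nf / Nd = 7 / 14 = 0.5
q = 9.67e-05 * 8.8 * 0.5
q = 0.0004255 m^3/s per m


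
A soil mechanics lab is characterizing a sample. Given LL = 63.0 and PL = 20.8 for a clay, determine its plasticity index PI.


Using PI = LL - PL
PI = 63.0 - 20.8
PI = 42.2


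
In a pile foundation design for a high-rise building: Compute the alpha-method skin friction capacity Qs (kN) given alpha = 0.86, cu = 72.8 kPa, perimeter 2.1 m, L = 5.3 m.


Using Qs = alpha * cu * perimeter * L
Qs = 0.86 * 72.8 * 2.1 * 5.3
Qs = 696.83 kN


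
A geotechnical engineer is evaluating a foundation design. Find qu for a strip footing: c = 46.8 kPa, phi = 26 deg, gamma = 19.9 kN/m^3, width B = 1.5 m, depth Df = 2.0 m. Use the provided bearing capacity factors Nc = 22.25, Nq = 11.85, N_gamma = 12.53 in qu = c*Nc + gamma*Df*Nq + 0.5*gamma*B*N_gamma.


Compute qu = c*Nc + gamma*Df*Nq + 0.5*gamma*B*N_gamma
Term 1: 46.8 * 22.25 = 1041.3
Term 2: 19.9 * 2.0 * 11.85 = 471.63
Term 3: 0.5 * 19.9 * 1.5 * 12.53 = 187.01025
qu = 1041.3 + 471.63 + 187.01025
qu = 1699.94 kPa


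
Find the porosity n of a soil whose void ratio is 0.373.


Using the relation n = e / (1 + e)
n = 0.373 / (1 + 0.373)
n = 0.373 / 1.373
n = 0.2717


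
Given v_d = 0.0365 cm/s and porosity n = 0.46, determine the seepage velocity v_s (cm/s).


Result: 0.07935 cm/s

Derivation:
Using v_s = v_d / n
v_s = 0.0365 / 0.46
v_s = 0.07935 cm/s


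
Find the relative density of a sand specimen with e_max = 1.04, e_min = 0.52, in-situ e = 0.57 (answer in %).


Using Dr = (e_max - e) / (e_max - e_min) * 100
e_max - e = 1.04 - 0.57 = 0.47
e_max - e_min = 1.04 - 0.52 = 0.52
Dr = 0.47 / 0.52 * 100
Dr = 90.38 %


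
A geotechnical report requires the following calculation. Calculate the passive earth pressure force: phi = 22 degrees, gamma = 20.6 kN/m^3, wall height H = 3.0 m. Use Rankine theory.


Result: 203.75 kN/m

Derivation:
Compute passive earth pressure coefficient:
Kp = tan^2(45 + phi/2) = tan^2(56.0) = 2.197987
Compute passive force:
Pp = 0.5 * Kp * gamma * H^2
Pp = 0.5 * 2.197987 * 20.6 * 3.0^2
Pp = 203.75 kN/m


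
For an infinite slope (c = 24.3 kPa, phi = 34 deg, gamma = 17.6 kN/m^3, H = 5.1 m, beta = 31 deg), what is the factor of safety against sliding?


Result: 1.736

Derivation:
Using Fs = c / (gamma*H*sin(beta)*cos(beta)) + tan(phi)/tan(beta)
Cohesion contribution = 24.3 / (17.6*5.1*sin(31)*cos(31))
Cohesion contribution = 0.613223
Friction contribution = tan(34)/tan(31) = 1.12257
Fs = 0.613223 + 1.12257
Fs = 1.736


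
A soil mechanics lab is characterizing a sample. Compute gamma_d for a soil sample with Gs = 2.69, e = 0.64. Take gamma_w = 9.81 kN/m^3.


Using gamma_d = Gs * gamma_w / (1 + e)
gamma_d = 2.69 * 9.81 / (1 + 0.64)
gamma_d = 2.69 * 9.81 / 1.64
gamma_d = 16.091 kN/m^3


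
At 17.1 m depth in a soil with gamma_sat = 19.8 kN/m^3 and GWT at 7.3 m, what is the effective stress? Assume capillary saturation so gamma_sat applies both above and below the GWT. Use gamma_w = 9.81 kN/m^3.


Result: 242.44 kPa

Derivation:
Total stress = gamma_sat * depth
sigma = 19.8 * 17.1 = 338.58 kPa
Pore water pressure u = gamma_w * (depth - d_wt)
u = 9.81 * (17.1 - 7.3) = 96.138 kPa
Effective stress = sigma - u
sigma' = 338.58 - 96.138 = 242.44 kPa


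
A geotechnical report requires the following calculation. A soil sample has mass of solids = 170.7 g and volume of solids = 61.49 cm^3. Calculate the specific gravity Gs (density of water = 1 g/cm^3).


Using Gs = m_s / (V_s * rho_w)
Since rho_w = 1 g/cm^3:
Gs = 170.7 / 61.49
Gs = 2.776


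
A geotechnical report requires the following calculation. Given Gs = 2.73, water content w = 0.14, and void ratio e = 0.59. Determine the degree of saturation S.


Result: 0.6478

Derivation:
Using S = Gs * w / e
S = 2.73 * 0.14 / 0.59
S = 0.6478


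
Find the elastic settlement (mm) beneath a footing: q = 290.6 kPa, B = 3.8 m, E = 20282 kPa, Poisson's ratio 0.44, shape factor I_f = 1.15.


Using Se = q * B * (1 - nu^2) * I_f / E
1 - nu^2 = 1 - 0.44^2 = 0.8064
Se = 290.6 * 3.8 * 0.8064 * 1.15 / 20282
Se = 0.050491 m
Convert to mm: Se = 0.050491 * 1000 = 50.491 mm


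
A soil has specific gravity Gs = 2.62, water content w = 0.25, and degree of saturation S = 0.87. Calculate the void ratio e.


Using the relation e = Gs * w / S
e = 2.62 * 0.25 / 0.87
e = 0.7529


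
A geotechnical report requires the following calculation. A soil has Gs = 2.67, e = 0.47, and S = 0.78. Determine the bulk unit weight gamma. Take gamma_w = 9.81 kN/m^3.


Using gamma = gamma_w * (Gs + S*e) / (1 + e)
Numerator: Gs + S*e = 2.67 + 0.78*0.47 = 3.0366
Denominator: 1 + e = 1 + 0.47 = 1.47
gamma = 9.81 * 3.0366 / 1.47
gamma = 20.265 kN/m^3


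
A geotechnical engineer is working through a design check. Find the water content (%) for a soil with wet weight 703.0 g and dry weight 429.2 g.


Using w = (m_wet - m_dry) / m_dry * 100
m_wet - m_dry = 703.0 - 429.2 = 273.8 g
w = 273.8 / 429.2 * 100
w = 63.79 %


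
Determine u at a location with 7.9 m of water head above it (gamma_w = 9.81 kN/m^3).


Using u = gamma_w * h_w
u = 9.81 * 7.9
u = 77.5 kPa


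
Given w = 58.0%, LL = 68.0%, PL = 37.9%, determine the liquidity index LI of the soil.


First compute the plasticity index:
PI = LL - PL = 68.0 - 37.9 = 30.1
Then compute the liquidity index:
LI = (w - PL) / PI
LI = (58.0 - 37.9) / 30.1
LI = 0.668


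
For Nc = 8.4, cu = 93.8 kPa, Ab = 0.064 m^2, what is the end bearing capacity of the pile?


Result: 50.43 kN

Derivation:
Using Qb = Nc * cu * Ab
Qb = 8.4 * 93.8 * 0.064
Qb = 50.43 kN


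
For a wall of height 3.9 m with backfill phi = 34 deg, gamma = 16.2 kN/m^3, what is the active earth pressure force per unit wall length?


Compute active earth pressure coefficient:
Ka = tan^2(45 - phi/2) = tan^2(28.0) = 0.282715
Compute active force:
Pa = 0.5 * Ka * gamma * H^2
Pa = 0.5 * 0.282715 * 16.2 * 3.9^2
Pa = 34.83 kN/m


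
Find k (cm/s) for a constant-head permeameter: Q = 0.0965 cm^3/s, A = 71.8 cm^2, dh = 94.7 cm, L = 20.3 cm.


Compute hydraulic gradient:
i = dh / L = 94.7 / 20.3 = 4.66502
Then apply Darcy's law:
k = Q / (A * i)
k = 0.0965 / (71.8 * 4.66502)
k = 0.0965 / 334.949
k = 0.000288 cm/s


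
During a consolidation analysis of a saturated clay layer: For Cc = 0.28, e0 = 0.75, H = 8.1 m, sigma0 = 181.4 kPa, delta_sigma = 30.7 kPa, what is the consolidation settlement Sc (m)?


Result: 0.088 m

Derivation:
Using Sc = Cc * H / (1 + e0) * log10((sigma0 + delta_sigma) / sigma0)
Stress ratio = (181.4 + 30.7) / 181.4 = 1.16924
log10(1.16924) = 0.0679034
Cc * H / (1 + e0) = 0.28 * 8.1 / (1 + 0.75) = 1.296
Sc = 1.296 * 0.0679034
Sc = 0.088 m


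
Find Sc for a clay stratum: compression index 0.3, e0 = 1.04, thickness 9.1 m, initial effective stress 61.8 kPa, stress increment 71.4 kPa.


Using Sc = Cc * H / (1 + e0) * log10((sigma0 + delta_sigma) / sigma0)
Stress ratio = (61.8 + 71.4) / 61.8 = 2.15534
log10(2.15534) = 0.333516
Cc * H / (1 + e0) = 0.3 * 9.1 / (1 + 1.04) = 1.33824
Sc = 1.33824 * 0.333516
Sc = 0.4463 m


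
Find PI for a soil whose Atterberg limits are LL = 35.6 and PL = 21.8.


Using PI = LL - PL
PI = 35.6 - 21.8
PI = 13.8


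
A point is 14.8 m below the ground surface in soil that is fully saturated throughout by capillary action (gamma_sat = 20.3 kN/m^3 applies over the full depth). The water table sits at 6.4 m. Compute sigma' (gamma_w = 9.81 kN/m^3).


Total stress = gamma_sat * depth
sigma = 20.3 * 14.8 = 300.44 kPa
Pore water pressure u = gamma_w * (depth - d_wt)
u = 9.81 * (14.8 - 6.4) = 82.404 kPa
Effective stress = sigma - u
sigma' = 300.44 - 82.404 = 218.04 kPa


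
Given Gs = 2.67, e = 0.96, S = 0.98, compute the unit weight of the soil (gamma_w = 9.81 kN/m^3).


Result: 18.072 kN/m^3

Derivation:
Using gamma = gamma_w * (Gs + S*e) / (1 + e)
Numerator: Gs + S*e = 2.67 + 0.98*0.96 = 3.6108
Denominator: 1 + e = 1 + 0.96 = 1.96
gamma = 9.81 * 3.6108 / 1.96
gamma = 18.072 kN/m^3


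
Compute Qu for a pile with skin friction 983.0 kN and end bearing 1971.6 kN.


Using Qu = Qf + Qb
Qu = 983.0 + 1971.6
Qu = 2954.6 kN


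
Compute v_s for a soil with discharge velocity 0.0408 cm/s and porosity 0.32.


Using v_s = v_d / n
v_s = 0.0408 / 0.32
v_s = 0.1275 cm/s


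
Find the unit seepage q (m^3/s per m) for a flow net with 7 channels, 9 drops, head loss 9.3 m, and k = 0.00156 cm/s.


Result: 0.0001128 m^3/s per m

Derivation:
Convert k to m/s for unit consistency with H:
k = 0.00156 cm/s = 0.00156 / 100 m/s = 1.56e-05 m/s
Using q = k * H * Nf / Nd
Nf / Nd = 7 / 9 = 0.7778
q = 1.56e-05 * 9.3 * 0.7778
q = 0.0001128 m^3/s per m


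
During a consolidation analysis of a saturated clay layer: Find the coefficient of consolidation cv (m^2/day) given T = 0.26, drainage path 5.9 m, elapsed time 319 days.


Using cv = T * H_dr^2 / t
H_dr^2 = 5.9^2 = 34.81
cv = 0.26 * 34.81 / 319
cv = 0.02837 m^2/day


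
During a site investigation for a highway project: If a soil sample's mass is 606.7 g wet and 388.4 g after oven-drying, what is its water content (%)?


Using w = (m_wet - m_dry) / m_dry * 100
m_wet - m_dry = 606.7 - 388.4 = 218.3 g
w = 218.3 / 388.4 * 100
w = 56.2 %


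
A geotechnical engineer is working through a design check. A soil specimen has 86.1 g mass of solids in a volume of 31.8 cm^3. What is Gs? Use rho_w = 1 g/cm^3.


Result: 2.708

Derivation:
Using Gs = m_s / (V_s * rho_w)
Since rho_w = 1 g/cm^3:
Gs = 86.1 / 31.8
Gs = 2.708


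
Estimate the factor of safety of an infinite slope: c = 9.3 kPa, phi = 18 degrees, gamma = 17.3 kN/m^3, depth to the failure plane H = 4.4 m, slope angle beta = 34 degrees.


Using Fs = c / (gamma*H*sin(beta)*cos(beta)) + tan(phi)/tan(beta)
Cohesion contribution = 9.3 / (17.3*4.4*sin(34)*cos(34))
Cohesion contribution = 0.263541
Friction contribution = tan(18)/tan(34) = 0.481713
Fs = 0.263541 + 0.481713
Fs = 0.745


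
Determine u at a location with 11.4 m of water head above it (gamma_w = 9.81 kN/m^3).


Result: 111.83 kPa

Derivation:
Using u = gamma_w * h_w
u = 9.81 * 11.4
u = 111.83 kPa


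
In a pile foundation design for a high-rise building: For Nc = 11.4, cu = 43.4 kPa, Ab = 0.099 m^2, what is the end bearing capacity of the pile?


Using Qb = Nc * cu * Ab
Qb = 11.4 * 43.4 * 0.099
Qb = 48.98 kN


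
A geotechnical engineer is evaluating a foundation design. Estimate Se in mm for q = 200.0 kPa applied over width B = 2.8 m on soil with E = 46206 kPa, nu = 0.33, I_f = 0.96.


Using Se = q * B * (1 - nu^2) * I_f / E
1 - nu^2 = 1 - 0.33^2 = 0.8911
Se = 200.0 * 2.8 * 0.8911 * 0.96 / 46206
Se = 0.010368 m
Convert to mm: Se = 0.010368 * 1000 = 10.368 mm


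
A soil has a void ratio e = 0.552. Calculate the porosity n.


Using the relation n = e / (1 + e)
n = 0.552 / (1 + 0.552)
n = 0.552 / 1.552
n = 0.3557


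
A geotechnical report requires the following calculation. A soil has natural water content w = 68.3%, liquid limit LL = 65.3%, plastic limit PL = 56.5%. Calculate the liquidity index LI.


Result: 1.341

Derivation:
First compute the plasticity index:
PI = LL - PL = 65.3 - 56.5 = 8.8
Then compute the liquidity index:
LI = (w - PL) / PI
LI = (68.3 - 56.5) / 8.8
LI = 1.341


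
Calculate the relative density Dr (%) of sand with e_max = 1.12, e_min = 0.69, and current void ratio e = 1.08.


Result: 9.3 %

Derivation:
Using Dr = (e_max - e) / (e_max - e_min) * 100
e_max - e = 1.12 - 1.08 = 0.04
e_max - e_min = 1.12 - 0.69 = 0.43
Dr = 0.04 / 0.43 * 100
Dr = 9.3 %


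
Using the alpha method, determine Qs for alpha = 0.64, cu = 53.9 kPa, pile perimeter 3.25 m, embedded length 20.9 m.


Using Qs = alpha * cu * perimeter * L
Qs = 0.64 * 53.9 * 3.25 * 20.9
Qs = 2343.14 kN


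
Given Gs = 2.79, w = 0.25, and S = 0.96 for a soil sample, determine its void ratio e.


Result: 0.7266

Derivation:
Using the relation e = Gs * w / S
e = 2.79 * 0.25 / 0.96
e = 0.7266


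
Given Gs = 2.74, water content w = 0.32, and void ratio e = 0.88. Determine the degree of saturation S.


Using S = Gs * w / e
S = 2.74 * 0.32 / 0.88
S = 0.9964


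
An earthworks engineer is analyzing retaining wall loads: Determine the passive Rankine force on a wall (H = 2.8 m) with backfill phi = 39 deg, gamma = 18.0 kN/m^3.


Result: 310.15 kN/m

Derivation:
Compute passive earth pressure coefficient:
Kp = tan^2(45 + phi/2) = tan^2(64.5) = 4.395495
Compute passive force:
Pp = 0.5 * Kp * gamma * H^2
Pp = 0.5 * 4.395495 * 18.0 * 2.8^2
Pp = 310.15 kN/m


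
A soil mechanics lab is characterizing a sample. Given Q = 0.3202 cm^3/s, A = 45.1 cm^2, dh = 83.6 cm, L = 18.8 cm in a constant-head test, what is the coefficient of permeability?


Result: 0.001597 cm/s

Derivation:
Compute hydraulic gradient:
i = dh / L = 83.6 / 18.8 = 4.44681
Then apply Darcy's law:
k = Q / (A * i)
k = 0.3202 / (45.1 * 4.44681)
k = 0.3202 / 200.551
k = 0.001597 cm/s


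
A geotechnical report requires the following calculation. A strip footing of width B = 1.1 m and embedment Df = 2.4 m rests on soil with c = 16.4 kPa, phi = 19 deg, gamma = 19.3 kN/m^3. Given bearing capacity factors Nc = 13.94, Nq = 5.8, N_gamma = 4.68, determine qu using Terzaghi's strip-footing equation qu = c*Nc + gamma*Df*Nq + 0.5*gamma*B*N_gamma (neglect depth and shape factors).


Compute qu = c*Nc + gamma*Df*Nq + 0.5*gamma*B*N_gamma
Term 1: 16.4 * 13.94 = 228.616
Term 2: 19.3 * 2.4 * 5.8 = 268.656
Term 3: 0.5 * 19.3 * 1.1 * 4.68 = 49.6782
qu = 228.616 + 268.656 + 49.6782
qu = 546.95 kPa


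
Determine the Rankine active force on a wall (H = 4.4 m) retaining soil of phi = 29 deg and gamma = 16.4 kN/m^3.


Compute active earth pressure coefficient:
Ka = tan^2(45 - phi/2) = tan^2(30.5) = 0.346974
Compute active force:
Pa = 0.5 * Ka * gamma * H^2
Pa = 0.5 * 0.346974 * 16.4 * 4.4^2
Pa = 55.08 kN/m


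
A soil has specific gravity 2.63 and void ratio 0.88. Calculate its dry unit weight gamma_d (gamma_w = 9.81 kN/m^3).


Result: 13.724 kN/m^3

Derivation:
Using gamma_d = Gs * gamma_w / (1 + e)
gamma_d = 2.63 * 9.81 / (1 + 0.88)
gamma_d = 2.63 * 9.81 / 1.88
gamma_d = 13.724 kN/m^3


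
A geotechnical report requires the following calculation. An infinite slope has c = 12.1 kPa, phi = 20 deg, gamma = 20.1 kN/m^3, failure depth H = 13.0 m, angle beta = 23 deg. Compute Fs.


Using Fs = c / (gamma*H*sin(beta)*cos(beta)) + tan(phi)/tan(beta)
Cohesion contribution = 12.1 / (20.1*13.0*sin(23)*cos(23))
Cohesion contribution = 0.128748
Friction contribution = tan(20)/tan(23) = 0.85746
Fs = 0.128748 + 0.85746
Fs = 0.986


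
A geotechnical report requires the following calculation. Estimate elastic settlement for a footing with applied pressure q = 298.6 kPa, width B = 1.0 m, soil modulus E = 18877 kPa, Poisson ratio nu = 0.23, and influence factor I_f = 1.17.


Using Se = q * B * (1 - nu^2) * I_f / E
1 - nu^2 = 1 - 0.23^2 = 0.9471
Se = 298.6 * 1.0 * 0.9471 * 1.17 / 18877
Se = 0.017528 m
Convert to mm: Se = 0.017528 * 1000 = 17.528 mm


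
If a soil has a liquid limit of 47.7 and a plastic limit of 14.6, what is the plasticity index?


Using PI = LL - PL
PI = 47.7 - 14.6
PI = 33.1


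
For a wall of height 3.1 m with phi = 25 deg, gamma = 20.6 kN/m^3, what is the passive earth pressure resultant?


Result: 243.89 kN/m

Derivation:
Compute passive earth pressure coefficient:
Kp = tan^2(45 + phi/2) = tan^2(57.5) = 2.463913
Compute passive force:
Pp = 0.5 * Kp * gamma * H^2
Pp = 0.5 * 2.463913 * 20.6 * 3.1^2
Pp = 243.89 kN/m


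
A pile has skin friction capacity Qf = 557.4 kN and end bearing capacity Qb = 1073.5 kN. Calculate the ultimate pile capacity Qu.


Result: 1630.9 kN

Derivation:
Using Qu = Qf + Qb
Qu = 557.4 + 1073.5
Qu = 1630.9 kN


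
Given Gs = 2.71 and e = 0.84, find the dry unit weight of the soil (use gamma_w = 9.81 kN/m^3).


Using gamma_d = Gs * gamma_w / (1 + e)
gamma_d = 2.71 * 9.81 / (1 + 0.84)
gamma_d = 2.71 * 9.81 / 1.84
gamma_d = 14.448 kN/m^3


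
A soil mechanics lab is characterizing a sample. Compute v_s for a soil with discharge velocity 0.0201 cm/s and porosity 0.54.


Using v_s = v_d / n
v_s = 0.0201 / 0.54
v_s = 0.03722 cm/s


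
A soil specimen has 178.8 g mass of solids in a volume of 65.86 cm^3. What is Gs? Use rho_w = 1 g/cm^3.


Result: 2.715

Derivation:
Using Gs = m_s / (V_s * rho_w)
Since rho_w = 1 g/cm^3:
Gs = 178.8 / 65.86
Gs = 2.715


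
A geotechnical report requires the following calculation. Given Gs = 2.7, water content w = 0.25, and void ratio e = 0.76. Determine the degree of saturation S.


Result: 0.8882

Derivation:
Using S = Gs * w / e
S = 2.7 * 0.25 / 0.76
S = 0.8882


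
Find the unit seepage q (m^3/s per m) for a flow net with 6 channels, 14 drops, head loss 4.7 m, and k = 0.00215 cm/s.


Result: 4.331e-05 m^3/s per m

Derivation:
Convert k to m/s for unit consistency with H:
k = 0.00215 cm/s = 0.00215 / 100 m/s = 2.15e-05 m/s
Using q = k * H * Nf / Nd
Nf / Nd = 6 / 14 = 0.4286
q = 2.15e-05 * 4.7 * 0.4286
q = 4.331e-05 m^3/s per m


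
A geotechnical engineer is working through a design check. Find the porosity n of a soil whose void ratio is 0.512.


Result: 0.3386

Derivation:
Using the relation n = e / (1 + e)
n = 0.512 / (1 + 0.512)
n = 0.512 / 1.512
n = 0.3386


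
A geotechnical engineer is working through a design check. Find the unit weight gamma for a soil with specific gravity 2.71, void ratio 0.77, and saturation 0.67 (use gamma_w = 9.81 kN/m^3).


Result: 17.879 kN/m^3

Derivation:
Using gamma = gamma_w * (Gs + S*e) / (1 + e)
Numerator: Gs + S*e = 2.71 + 0.67*0.77 = 3.2259
Denominator: 1 + e = 1 + 0.77 = 1.77
gamma = 9.81 * 3.2259 / 1.77
gamma = 17.879 kN/m^3


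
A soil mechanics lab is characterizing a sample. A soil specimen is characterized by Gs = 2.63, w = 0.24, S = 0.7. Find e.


Result: 0.9017

Derivation:
Using the relation e = Gs * w / S
e = 2.63 * 0.24 / 0.7
e = 0.9017


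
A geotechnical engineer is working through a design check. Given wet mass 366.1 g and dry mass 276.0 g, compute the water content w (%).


Result: 32.64 %

Derivation:
Using w = (m_wet - m_dry) / m_dry * 100
m_wet - m_dry = 366.1 - 276.0 = 90.1 g
w = 90.1 / 276.0 * 100
w = 32.64 %


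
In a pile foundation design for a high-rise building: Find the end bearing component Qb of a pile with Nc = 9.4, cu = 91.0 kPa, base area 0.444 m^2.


Using Qb = Nc * cu * Ab
Qb = 9.4 * 91.0 * 0.444
Qb = 379.8 kN


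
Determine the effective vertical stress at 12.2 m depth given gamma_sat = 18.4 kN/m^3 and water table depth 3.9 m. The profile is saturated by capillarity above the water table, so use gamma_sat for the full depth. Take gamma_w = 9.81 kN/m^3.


Result: 143.06 kPa

Derivation:
Total stress = gamma_sat * depth
sigma = 18.4 * 12.2 = 224.48 kPa
Pore water pressure u = gamma_w * (depth - d_wt)
u = 9.81 * (12.2 - 3.9) = 81.423 kPa
Effective stress = sigma - u
sigma' = 224.48 - 81.423 = 143.06 kPa


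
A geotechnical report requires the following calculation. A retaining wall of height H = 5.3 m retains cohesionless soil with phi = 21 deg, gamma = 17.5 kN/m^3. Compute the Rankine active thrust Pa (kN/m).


Compute active earth pressure coefficient:
Ka = tan^2(45 - phi/2) = tan^2(34.5) = 0.472355
Compute active force:
Pa = 0.5 * Ka * gamma * H^2
Pa = 0.5 * 0.472355 * 17.5 * 5.3^2
Pa = 116.1 kN/m


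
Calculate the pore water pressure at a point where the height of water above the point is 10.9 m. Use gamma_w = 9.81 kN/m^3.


Using u = gamma_w * h_w
u = 9.81 * 10.9
u = 106.93 kPa


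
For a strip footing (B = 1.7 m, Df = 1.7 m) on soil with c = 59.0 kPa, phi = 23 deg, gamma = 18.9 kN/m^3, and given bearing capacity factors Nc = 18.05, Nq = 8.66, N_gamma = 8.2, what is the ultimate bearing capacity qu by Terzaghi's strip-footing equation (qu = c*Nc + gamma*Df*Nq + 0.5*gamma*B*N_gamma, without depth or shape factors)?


Compute qu = c*Nc + gamma*Df*Nq + 0.5*gamma*B*N_gamma
Term 1: 59.0 * 18.05 = 1064.95
Term 2: 18.9 * 1.7 * 8.66 = 278.2458
Term 3: 0.5 * 18.9 * 1.7 * 8.2 = 131.733
qu = 1064.95 + 278.2458 + 131.733
qu = 1474.93 kPa


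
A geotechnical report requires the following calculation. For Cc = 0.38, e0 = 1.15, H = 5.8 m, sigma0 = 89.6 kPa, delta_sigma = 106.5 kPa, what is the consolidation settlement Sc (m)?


Using Sc = Cc * H / (1 + e0) * log10((sigma0 + delta_sigma) / sigma0)
Stress ratio = (89.6 + 106.5) / 89.6 = 2.18862
log10(2.18862) = 0.34017
Cc * H / (1 + e0) = 0.38 * 5.8 / (1 + 1.15) = 1.02512
Sc = 1.02512 * 0.34017
Sc = 0.3487 m


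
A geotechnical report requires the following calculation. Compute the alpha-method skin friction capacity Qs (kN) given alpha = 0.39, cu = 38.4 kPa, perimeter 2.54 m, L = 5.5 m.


Result: 209.21 kN

Derivation:
Using Qs = alpha * cu * perimeter * L
Qs = 0.39 * 38.4 * 2.54 * 5.5
Qs = 209.21 kN


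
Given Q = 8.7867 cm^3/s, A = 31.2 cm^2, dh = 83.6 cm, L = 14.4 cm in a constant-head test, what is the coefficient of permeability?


Compute hydraulic gradient:
i = dh / L = 83.6 / 14.4 = 5.80556
Then apply Darcy's law:
k = Q / (A * i)
k = 8.7867 / (31.2 * 5.80556)
k = 8.7867 / 181.133
k = 0.04851 cm/s


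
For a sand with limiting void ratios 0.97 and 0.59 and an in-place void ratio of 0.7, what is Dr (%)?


Result: 71.05 %

Derivation:
Using Dr = (e_max - e) / (e_max - e_min) * 100
e_max - e = 0.97 - 0.7 = 0.27
e_max - e_min = 0.97 - 0.59 = 0.38
Dr = 0.27 / 0.38 * 100
Dr = 71.05 %


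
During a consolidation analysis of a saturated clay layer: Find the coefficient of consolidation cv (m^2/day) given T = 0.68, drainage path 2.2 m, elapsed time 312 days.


Using cv = T * H_dr^2 / t
H_dr^2 = 2.2^2 = 4.84
cv = 0.68 * 4.84 / 312
cv = 0.01055 m^2/day


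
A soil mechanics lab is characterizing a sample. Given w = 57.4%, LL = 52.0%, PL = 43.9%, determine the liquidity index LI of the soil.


First compute the plasticity index:
PI = LL - PL = 52.0 - 43.9 = 8.1
Then compute the liquidity index:
LI = (w - PL) / PI
LI = (57.4 - 43.9) / 8.1
LI = 1.667


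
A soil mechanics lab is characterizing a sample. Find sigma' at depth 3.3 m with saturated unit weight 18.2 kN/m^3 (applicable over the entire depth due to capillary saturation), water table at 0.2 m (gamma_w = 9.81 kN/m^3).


Total stress = gamma_sat * depth
sigma = 18.2 * 3.3 = 60.06 kPa
Pore water pressure u = gamma_w * (depth - d_wt)
u = 9.81 * (3.3 - 0.2) = 30.411 kPa
Effective stress = sigma - u
sigma' = 60.06 - 30.411 = 29.65 kPa


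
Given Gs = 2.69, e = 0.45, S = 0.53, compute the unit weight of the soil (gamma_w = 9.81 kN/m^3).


Result: 19.813 kN/m^3

Derivation:
Using gamma = gamma_w * (Gs + S*e) / (1 + e)
Numerator: Gs + S*e = 2.69 + 0.53*0.45 = 2.9285
Denominator: 1 + e = 1 + 0.45 = 1.45
gamma = 9.81 * 2.9285 / 1.45
gamma = 19.813 kN/m^3


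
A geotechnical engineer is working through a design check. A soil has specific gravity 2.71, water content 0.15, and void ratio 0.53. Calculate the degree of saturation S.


Result: 0.767

Derivation:
Using S = Gs * w / e
S = 2.71 * 0.15 / 0.53
S = 0.767


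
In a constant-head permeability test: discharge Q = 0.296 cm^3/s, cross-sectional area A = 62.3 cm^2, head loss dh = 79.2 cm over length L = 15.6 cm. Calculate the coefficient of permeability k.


Result: 0.000936 cm/s

Derivation:
Compute hydraulic gradient:
i = dh / L = 79.2 / 15.6 = 5.07692
Then apply Darcy's law:
k = Q / (A * i)
k = 0.296 / (62.3 * 5.07692)
k = 0.296 / 316.292
k = 0.000936 cm/s


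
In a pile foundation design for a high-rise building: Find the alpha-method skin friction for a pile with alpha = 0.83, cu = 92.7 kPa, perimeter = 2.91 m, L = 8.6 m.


Using Qs = alpha * cu * perimeter * L
Qs = 0.83 * 92.7 * 2.91 * 8.6
Qs = 1925.53 kN


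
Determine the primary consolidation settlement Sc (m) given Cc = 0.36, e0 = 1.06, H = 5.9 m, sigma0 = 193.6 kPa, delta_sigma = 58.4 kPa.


Using Sc = Cc * H / (1 + e0) * log10((sigma0 + delta_sigma) / sigma0)
Stress ratio = (193.6 + 58.4) / 193.6 = 1.30165
log10(1.30165) = 0.114495
Cc * H / (1 + e0) = 0.36 * 5.9 / (1 + 1.06) = 1.03107
Sc = 1.03107 * 0.114495
Sc = 0.1181 m


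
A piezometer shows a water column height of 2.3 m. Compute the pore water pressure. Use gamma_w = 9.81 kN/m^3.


Using u = gamma_w * h_w
u = 9.81 * 2.3
u = 22.56 kPa


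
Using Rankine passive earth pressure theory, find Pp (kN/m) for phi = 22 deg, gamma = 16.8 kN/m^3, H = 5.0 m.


Compute passive earth pressure coefficient:
Kp = tan^2(45 + phi/2) = tan^2(56.0) = 2.197987
Compute passive force:
Pp = 0.5 * Kp * gamma * H^2
Pp = 0.5 * 2.197987 * 16.8 * 5.0^2
Pp = 461.58 kN/m


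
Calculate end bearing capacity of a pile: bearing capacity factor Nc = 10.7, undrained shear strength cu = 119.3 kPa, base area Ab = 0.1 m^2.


Using Qb = Nc * cu * Ab
Qb = 10.7 * 119.3 * 0.1
Qb = 127.65 kN


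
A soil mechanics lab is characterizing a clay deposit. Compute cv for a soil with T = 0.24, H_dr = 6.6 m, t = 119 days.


Using cv = T * H_dr^2 / t
H_dr^2 = 6.6^2 = 43.56
cv = 0.24 * 43.56 / 119
cv = 0.08785 m^2/day


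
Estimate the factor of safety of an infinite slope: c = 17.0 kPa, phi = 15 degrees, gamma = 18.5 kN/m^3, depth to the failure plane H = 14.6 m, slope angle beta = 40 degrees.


Using Fs = c / (gamma*H*sin(beta)*cos(beta)) + tan(phi)/tan(beta)
Cohesion contribution = 17.0 / (18.5*14.6*sin(40)*cos(40))
Cohesion contribution = 0.127821
Friction contribution = tan(15)/tan(40) = 0.319329
Fs = 0.127821 + 0.319329
Fs = 0.447


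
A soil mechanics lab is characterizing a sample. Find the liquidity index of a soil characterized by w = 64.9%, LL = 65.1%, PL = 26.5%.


First compute the plasticity index:
PI = LL - PL = 65.1 - 26.5 = 38.6
Then compute the liquidity index:
LI = (w - PL) / PI
LI = (64.9 - 26.5) / 38.6
LI = 0.995


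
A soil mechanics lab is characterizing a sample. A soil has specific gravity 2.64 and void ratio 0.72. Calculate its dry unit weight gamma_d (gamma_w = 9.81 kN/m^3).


Using gamma_d = Gs * gamma_w / (1 + e)
gamma_d = 2.64 * 9.81 / (1 + 0.72)
gamma_d = 2.64 * 9.81 / 1.72
gamma_d = 15.057 kN/m^3


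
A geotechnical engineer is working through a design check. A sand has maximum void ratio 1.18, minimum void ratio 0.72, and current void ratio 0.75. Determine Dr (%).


Result: 93.48 %

Derivation:
Using Dr = (e_max - e) / (e_max - e_min) * 100
e_max - e = 1.18 - 0.75 = 0.43
e_max - e_min = 1.18 - 0.72 = 0.46
Dr = 0.43 / 0.46 * 100
Dr = 93.48 %
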